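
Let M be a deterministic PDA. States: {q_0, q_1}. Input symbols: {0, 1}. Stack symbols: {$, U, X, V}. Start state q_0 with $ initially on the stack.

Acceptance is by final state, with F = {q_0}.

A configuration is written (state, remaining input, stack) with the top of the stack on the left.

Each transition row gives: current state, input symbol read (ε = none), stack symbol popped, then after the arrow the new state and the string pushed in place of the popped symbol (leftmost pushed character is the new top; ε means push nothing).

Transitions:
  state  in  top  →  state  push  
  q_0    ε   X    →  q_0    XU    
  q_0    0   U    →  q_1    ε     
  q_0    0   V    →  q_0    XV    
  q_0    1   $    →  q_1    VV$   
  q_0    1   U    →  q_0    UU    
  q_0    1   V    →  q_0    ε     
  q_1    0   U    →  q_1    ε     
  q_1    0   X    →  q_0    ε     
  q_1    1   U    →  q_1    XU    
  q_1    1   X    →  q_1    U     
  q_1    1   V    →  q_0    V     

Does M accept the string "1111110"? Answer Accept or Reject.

Accept

(q_0, 1111110, $) ⊢ (q_1, 111110, VV$) ⊢ (q_0, 11110, VV$) ⊢ (q_0, 1110, V$) ⊢ (q_0, 110, $) ⊢ (q_1, 10, VV$) ⊢ (q_0, 0, VV$) ⊢ (q_0, ε, XVV$)
All input consumed; state q_0 ∈ F.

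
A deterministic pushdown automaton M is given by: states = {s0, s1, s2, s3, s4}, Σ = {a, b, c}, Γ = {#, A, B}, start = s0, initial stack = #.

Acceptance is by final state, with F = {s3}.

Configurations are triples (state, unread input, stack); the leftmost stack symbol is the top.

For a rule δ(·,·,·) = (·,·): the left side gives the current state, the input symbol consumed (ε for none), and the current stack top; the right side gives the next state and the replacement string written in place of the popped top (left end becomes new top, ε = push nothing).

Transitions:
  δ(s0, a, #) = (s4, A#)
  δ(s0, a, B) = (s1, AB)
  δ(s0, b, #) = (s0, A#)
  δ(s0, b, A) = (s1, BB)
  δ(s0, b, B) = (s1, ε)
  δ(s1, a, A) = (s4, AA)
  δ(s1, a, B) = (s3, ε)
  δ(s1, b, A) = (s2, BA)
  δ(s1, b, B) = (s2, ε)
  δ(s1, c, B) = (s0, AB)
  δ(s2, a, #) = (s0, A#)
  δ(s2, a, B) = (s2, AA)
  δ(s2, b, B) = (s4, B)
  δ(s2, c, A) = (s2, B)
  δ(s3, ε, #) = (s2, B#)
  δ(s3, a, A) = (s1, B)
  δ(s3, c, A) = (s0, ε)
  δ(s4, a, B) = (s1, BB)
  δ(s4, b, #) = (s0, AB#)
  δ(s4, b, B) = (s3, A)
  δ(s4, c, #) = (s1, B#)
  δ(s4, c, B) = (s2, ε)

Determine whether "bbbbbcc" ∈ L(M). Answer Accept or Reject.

Reject

(s0, bbbbbcc, #)
  read b, top #: go to s0, push A# → (s0, bbbbcc, A#)
  read b, top A: go to s1, push BB → (s1, bbbcc, BB#)
  read b, top B: go to s2, push ε → (s2, bbcc, B#)
  read b, top B: go to s4, push B → (s4, bcc, B#)
  read b, top B: go to s3, push A → (s3, cc, A#)
  read c, top A: go to s0, push ε → (s0, c, #)
No transition applies at (s0, c, #); input not fully consumed.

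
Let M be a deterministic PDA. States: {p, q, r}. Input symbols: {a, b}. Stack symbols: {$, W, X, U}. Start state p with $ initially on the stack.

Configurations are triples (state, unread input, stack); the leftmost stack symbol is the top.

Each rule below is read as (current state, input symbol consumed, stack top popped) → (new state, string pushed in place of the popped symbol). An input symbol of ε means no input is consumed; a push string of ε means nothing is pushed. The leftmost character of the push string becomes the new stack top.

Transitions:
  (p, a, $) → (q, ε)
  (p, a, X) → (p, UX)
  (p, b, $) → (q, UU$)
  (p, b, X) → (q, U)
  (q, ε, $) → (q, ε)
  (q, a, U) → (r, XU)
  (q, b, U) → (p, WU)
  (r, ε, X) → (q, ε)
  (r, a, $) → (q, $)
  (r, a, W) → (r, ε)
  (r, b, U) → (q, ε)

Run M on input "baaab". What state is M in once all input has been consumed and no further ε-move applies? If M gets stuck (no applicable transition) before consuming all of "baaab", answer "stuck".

(p, baaab, $)
  read b, top $: go to q, push UU$ → (q, aaab, UU$)
  read a, top U: go to r, push XU → (r, aab, XUU$)
  ε-move, top X: go to q, push ε → (q, aab, UU$)
  read a, top U: go to r, push XU → (r, ab, XUU$)
  ε-move, top X: go to q, push ε → (q, ab, UU$)
  read a, top U: go to r, push XU → (r, b, XUU$)
  ε-move, top X: go to q, push ε → (q, b, UU$)
  read b, top U: go to p, push WU → (p, ε, WUU$)
All input consumed; M is in state p.

p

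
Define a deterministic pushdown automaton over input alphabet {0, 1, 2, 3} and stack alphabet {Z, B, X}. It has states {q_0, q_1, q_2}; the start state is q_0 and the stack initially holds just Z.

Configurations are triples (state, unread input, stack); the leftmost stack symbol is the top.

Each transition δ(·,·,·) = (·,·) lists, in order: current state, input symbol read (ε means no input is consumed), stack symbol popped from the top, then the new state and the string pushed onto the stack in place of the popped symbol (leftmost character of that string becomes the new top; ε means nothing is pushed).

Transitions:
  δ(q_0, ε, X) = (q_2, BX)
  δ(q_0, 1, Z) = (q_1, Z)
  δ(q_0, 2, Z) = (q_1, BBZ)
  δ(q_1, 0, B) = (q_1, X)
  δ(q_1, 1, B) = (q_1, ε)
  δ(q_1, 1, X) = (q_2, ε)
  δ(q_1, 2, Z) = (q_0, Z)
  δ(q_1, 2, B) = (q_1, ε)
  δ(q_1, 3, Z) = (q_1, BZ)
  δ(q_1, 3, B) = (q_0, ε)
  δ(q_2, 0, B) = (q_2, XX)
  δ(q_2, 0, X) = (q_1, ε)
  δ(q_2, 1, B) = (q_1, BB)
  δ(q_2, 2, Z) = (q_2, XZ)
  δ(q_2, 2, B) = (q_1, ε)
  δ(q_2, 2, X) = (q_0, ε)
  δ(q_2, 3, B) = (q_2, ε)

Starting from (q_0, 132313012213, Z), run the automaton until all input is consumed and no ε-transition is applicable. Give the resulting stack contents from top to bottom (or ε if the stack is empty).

BZ

(q_0, 132313012213, Z)
  read 1, top Z: go to q_1, push Z → (q_1, 32313012213, Z)
  read 3, top Z: go to q_1, push BZ → (q_1, 2313012213, BZ)
  read 2, top B: go to q_1, push ε → (q_1, 313012213, Z)
  read 3, top Z: go to q_1, push BZ → (q_1, 13012213, BZ)
  read 1, top B: go to q_1, push ε → (q_1, 3012213, Z)
  read 3, top Z: go to q_1, push BZ → (q_1, 012213, BZ)
  read 0, top B: go to q_1, push X → (q_1, 12213, XZ)
  read 1, top X: go to q_2, push ε → (q_2, 2213, Z)
  read 2, top Z: go to q_2, push XZ → (q_2, 213, XZ)
  read 2, top X: go to q_0, push ε → (q_0, 13, Z)
  read 1, top Z: go to q_1, push Z → (q_1, 3, Z)
  read 3, top Z: go to q_1, push BZ → (q_1, ε, BZ)
All input consumed in state q_1 with stack BZ.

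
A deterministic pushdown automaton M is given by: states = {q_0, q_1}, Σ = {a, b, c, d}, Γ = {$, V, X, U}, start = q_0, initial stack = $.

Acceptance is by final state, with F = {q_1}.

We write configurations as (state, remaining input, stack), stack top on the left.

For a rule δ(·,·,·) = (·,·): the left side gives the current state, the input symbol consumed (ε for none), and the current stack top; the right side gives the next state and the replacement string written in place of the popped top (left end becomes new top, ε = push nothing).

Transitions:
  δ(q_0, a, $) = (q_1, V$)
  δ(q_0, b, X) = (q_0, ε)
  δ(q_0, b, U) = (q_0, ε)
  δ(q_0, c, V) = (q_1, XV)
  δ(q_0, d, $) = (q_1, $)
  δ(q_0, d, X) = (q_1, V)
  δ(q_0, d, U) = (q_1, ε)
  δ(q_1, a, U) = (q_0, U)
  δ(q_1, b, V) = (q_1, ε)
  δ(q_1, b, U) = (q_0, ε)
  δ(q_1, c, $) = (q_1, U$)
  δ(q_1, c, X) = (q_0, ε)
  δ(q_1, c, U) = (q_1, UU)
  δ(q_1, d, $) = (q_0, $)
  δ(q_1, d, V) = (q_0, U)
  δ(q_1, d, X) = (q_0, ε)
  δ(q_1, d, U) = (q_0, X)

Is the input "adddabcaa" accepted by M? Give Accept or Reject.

Reject

(q_0, adddabcaa, $)
  read a, top $: go to q_1, push V$ → (q_1, dddabcaa, V$)
  read d, top V: go to q_0, push U → (q_0, ddabcaa, U$)
  read d, top U: go to q_1, push ε → (q_1, dabcaa, $)
  read d, top $: go to q_0, push $ → (q_0, abcaa, $)
  read a, top $: go to q_1, push V$ → (q_1, bcaa, V$)
  read b, top V: go to q_1, push ε → (q_1, caa, $)
  read c, top $: go to q_1, push U$ → (q_1, aa, U$)
  read a, top U: go to q_0, push U → (q_0, a, U$)
No transition applies at (q_0, a, U$); input not fully consumed.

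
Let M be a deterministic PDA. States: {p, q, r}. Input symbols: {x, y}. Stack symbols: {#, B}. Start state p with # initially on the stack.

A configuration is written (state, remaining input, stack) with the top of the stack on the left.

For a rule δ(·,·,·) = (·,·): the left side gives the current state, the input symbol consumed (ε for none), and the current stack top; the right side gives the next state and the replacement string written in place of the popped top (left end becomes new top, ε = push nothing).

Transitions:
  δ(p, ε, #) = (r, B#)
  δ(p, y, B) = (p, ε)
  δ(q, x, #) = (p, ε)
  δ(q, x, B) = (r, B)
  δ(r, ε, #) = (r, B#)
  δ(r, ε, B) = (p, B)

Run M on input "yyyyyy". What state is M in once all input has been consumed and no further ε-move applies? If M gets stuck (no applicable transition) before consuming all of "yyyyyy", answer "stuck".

(p, yyyyyy, #)
  ε-move, top #: go to r, push B# → (r, yyyyyy, B#)
  ε-move, top B: go to p, push B → (p, yyyyyy, B#)
  read y, top B: go to p, push ε → (p, yyyyy, #)
  ε-move, top #: go to r, push B# → (r, yyyyy, B#)
  ε-move, top B: go to p, push B → (p, yyyyy, B#)
  read y, top B: go to p, push ε → (p, yyyy, #)
  ε-move, top #: go to r, push B# → (r, yyyy, B#)
  ε-move, top B: go to p, push B → (p, yyyy, B#)
  read y, top B: go to p, push ε → (p, yyy, #)
  ε-move, top #: go to r, push B# → (r, yyy, B#)
  ε-move, top B: go to p, push B → (p, yyy, B#)
  read y, top B: go to p, push ε → (p, yy, #)
  ε-move, top #: go to r, push B# → (r, yy, B#)
  ε-move, top B: go to p, push B → (p, yy, B#)
  read y, top B: go to p, push ε → (p, y, #)
  ε-move, top #: go to r, push B# → (r, y, B#)
  ε-move, top B: go to p, push B → (p, y, B#)
  read y, top B: go to p, push ε → (p, ε, #)
  ε-move, top #: go to r, push B# → (r, ε, B#)
  ε-move, top B: go to p, push B → (p, ε, B#)
All input consumed; M is in state p.

p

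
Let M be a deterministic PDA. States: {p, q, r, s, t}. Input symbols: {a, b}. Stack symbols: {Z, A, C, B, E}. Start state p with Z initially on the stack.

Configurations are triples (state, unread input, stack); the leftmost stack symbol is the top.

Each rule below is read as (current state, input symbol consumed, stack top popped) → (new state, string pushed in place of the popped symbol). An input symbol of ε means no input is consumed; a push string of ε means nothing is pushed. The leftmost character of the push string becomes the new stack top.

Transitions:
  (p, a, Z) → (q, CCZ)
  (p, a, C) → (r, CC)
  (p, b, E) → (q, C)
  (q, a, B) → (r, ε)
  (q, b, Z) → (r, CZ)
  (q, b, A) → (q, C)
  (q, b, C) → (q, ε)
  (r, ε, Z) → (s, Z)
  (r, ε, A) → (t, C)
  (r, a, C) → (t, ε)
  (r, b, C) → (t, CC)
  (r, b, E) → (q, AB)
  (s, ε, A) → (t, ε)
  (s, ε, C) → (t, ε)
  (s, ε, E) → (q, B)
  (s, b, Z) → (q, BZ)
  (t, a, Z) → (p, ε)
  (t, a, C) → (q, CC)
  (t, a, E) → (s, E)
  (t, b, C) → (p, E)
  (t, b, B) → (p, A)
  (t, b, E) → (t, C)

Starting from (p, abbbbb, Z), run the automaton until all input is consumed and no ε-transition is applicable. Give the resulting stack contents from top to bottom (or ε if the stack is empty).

ECZ

(p, abbbbb, Z) ⊢ (q, bbbbb, CCZ) ⊢ (q, bbbb, CZ) ⊢ (q, bbb, Z) ⊢ (r, bb, CZ) ⊢ (t, b, CCZ) ⊢ (p, ε, ECZ)
All input consumed in state p with stack ECZ.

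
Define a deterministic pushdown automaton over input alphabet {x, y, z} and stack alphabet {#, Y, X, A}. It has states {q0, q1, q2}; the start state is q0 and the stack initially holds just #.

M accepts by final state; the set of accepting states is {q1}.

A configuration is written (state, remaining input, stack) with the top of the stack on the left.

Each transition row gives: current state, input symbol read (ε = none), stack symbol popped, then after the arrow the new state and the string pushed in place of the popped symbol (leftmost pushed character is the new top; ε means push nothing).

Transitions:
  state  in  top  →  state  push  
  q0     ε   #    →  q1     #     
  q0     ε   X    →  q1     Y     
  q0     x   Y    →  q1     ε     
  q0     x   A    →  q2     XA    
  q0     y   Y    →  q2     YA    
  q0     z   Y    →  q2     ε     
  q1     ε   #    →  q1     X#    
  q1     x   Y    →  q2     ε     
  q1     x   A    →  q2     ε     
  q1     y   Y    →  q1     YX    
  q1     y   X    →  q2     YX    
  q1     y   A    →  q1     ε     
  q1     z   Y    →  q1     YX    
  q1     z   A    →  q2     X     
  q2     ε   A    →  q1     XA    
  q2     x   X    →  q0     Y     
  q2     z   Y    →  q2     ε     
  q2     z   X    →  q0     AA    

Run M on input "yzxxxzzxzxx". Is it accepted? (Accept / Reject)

Reject

(q0, yzxxxzzxzxx, #) ⊢ (q1, yzxxxzzxzxx, #) ⊢ (q1, yzxxxzzxzxx, X#) ⊢ (q2, zxxxzzxzxx, YX#) ⊢ (q2, xxxzzxzxx, X#) ⊢ (q0, xxzzxzxx, Y#) ⊢ (q1, xzzxzxx, #) ⊢ (q1, xzzxzxx, X#)
No transition applies at (q1, xzzxzxx, X#); input not fully consumed.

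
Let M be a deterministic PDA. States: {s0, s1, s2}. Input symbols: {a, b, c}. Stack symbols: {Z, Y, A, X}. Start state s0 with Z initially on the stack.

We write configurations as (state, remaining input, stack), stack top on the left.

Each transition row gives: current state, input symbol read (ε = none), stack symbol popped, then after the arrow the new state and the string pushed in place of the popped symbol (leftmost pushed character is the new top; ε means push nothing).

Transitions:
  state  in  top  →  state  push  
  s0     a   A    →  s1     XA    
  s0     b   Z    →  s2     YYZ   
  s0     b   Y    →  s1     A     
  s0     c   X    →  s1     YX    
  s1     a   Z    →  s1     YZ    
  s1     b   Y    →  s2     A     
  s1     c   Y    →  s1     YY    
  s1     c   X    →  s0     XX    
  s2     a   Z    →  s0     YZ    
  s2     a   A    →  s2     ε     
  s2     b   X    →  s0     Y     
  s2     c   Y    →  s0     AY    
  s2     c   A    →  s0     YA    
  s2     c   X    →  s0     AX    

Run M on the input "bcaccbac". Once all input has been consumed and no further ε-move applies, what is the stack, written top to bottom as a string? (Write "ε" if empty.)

(s0, bcaccbac, Z) ⊢ (s2, caccbac, YYZ) ⊢ (s0, accbac, AYYZ) ⊢ (s1, ccbac, XAYYZ) ⊢ (s0, cbac, XXAYYZ) ⊢ (s1, bac, YXXAYYZ) ⊢ (s2, ac, AXXAYYZ) ⊢ (s2, c, XXAYYZ) ⊢ (s0, ε, AXXAYYZ)
All input consumed in state s0 with stack AXXAYYZ.

AXXAYYZ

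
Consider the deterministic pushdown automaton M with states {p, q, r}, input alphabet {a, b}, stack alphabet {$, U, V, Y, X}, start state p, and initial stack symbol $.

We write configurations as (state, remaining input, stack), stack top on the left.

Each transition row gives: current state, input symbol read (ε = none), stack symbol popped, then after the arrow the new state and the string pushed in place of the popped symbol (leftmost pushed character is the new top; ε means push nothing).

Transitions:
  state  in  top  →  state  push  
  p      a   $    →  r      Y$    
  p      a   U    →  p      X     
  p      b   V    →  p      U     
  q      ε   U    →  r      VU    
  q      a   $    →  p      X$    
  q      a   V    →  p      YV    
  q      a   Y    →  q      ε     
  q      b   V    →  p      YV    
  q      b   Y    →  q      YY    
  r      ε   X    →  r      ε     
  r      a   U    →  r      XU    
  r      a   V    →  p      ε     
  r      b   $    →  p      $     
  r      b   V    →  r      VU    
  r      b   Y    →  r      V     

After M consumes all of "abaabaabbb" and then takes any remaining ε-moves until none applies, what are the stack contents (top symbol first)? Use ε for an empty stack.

(p, abaabaabbb, $) ⊢ (r, baabaabbb, Y$) ⊢ (r, aabaabbb, V$) ⊢ (p, abaabbb, $) ⊢ (r, baabbb, Y$) ⊢ (r, aabbb, V$) ⊢ (p, abbb, $) ⊢ (r, bbb, Y$) ⊢ (r, bb, V$) ⊢ (r, b, VU$) ⊢ (r, ε, VUU$)
All input consumed in state r with stack VUU$.

VUU$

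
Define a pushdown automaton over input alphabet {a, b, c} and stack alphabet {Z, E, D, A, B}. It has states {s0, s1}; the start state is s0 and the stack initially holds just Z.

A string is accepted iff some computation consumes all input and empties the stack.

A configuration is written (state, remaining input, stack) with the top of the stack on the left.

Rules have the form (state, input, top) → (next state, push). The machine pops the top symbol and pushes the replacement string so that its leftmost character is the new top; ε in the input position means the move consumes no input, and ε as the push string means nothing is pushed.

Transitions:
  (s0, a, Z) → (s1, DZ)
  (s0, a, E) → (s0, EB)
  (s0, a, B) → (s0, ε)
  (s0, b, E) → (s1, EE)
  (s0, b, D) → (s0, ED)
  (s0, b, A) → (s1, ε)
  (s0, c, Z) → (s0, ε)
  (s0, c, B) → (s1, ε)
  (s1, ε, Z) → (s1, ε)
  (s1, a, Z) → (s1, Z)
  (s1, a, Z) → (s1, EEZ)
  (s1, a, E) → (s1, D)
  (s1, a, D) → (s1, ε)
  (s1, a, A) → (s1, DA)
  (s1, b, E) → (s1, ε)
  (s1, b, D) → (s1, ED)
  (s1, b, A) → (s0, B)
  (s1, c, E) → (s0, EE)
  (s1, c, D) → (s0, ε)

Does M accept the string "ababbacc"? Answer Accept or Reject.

One accepting computation: (s0, ababbacc, Z) ⊢ (s1, babbacc, DZ) ⊢ (s1, abbacc, EDZ) ⊢ (s1, bbacc, DDZ) ⊢ (s1, bacc, EDDZ) ⊢ (s1, acc, DDZ) ⊢ (s1, cc, DZ) ⊢ (s0, c, Z) ⊢ (s0, ε, ε)
All input consumed and the stack is empty.

Accept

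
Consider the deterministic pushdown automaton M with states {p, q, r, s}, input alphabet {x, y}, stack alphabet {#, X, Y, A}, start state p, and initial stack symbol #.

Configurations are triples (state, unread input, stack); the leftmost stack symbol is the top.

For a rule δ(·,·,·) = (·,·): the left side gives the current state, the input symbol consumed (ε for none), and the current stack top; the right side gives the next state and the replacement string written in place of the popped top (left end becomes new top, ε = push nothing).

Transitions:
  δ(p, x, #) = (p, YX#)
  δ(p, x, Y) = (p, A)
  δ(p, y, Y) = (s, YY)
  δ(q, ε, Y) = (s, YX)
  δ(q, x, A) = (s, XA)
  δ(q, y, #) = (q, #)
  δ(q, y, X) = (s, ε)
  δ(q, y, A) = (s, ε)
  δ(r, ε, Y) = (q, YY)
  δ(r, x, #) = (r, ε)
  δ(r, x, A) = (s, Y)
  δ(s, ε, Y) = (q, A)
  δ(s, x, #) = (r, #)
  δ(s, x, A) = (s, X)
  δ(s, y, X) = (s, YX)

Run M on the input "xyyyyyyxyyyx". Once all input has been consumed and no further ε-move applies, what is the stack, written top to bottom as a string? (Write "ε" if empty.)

(p, xyyyyyyxyyyx, #)
  read x, top #: go to p, push YX# → (p, yyyyyyxyyyx, YX#)
  read y, top Y: go to s, push YY → (s, yyyyyxyyyx, YYX#)
  ε-move, top Y: go to q, push A → (q, yyyyyxyyyx, AYX#)
  read y, top A: go to s, push ε → (s, yyyyxyyyx, YX#)
  ε-move, top Y: go to q, push A → (q, yyyyxyyyx, AX#)
  read y, top A: go to s, push ε → (s, yyyxyyyx, X#)
  read y, top X: go to s, push YX → (s, yyxyyyx, YX#)
  ε-move, top Y: go to q, push A → (q, yyxyyyx, AX#)
  read y, top A: go to s, push ε → (s, yxyyyx, X#)
  read y, top X: go to s, push YX → (s, xyyyx, YX#)
  ε-move, top Y: go to q, push A → (q, xyyyx, AX#)
  read x, top A: go to s, push XA → (s, yyyx, XAX#)
  read y, top X: go to s, push YX → (s, yyx, YXAX#)
  ε-move, top Y: go to q, push A → (q, yyx, AXAX#)
  read y, top A: go to s, push ε → (s, yx, XAX#)
  read y, top X: go to s, push YX → (s, x, YXAX#)
  ε-move, top Y: go to q, push A → (q, x, AXAX#)
  read x, top A: go to s, push XA → (s, ε, XAXAX#)
All input consumed in state s with stack XAXAX#.

XAXAX#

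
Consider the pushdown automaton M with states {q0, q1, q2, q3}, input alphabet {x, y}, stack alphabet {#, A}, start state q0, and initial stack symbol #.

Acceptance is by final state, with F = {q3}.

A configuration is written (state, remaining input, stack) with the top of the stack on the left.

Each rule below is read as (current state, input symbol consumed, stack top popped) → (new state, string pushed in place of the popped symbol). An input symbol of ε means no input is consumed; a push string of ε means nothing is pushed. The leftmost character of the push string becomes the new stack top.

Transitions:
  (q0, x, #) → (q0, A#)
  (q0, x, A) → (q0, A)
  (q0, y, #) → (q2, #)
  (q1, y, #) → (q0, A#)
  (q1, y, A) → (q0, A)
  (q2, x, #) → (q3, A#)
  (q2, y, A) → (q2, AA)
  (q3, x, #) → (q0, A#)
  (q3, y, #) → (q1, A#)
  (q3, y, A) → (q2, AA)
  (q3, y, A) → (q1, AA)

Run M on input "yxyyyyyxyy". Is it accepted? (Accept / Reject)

No computation consumes all input and reaches a final state.

Reject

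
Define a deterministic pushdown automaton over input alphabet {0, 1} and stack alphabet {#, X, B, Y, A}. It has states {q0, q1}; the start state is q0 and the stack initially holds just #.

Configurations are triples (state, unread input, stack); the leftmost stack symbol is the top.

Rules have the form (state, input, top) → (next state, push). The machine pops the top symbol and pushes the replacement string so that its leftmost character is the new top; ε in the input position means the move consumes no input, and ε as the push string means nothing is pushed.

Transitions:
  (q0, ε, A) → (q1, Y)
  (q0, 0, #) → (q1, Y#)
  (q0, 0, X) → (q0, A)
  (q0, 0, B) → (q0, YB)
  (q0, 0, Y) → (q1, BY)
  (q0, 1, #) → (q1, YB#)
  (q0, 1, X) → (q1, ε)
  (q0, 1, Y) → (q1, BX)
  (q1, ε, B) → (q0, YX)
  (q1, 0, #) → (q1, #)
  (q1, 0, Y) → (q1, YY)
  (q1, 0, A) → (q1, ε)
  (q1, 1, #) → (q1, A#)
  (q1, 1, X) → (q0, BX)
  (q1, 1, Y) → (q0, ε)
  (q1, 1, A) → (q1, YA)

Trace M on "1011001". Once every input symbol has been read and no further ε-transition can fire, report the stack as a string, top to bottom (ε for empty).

(q0, 1011001, #) ⊢ (q1, 011001, YB#) ⊢ (q1, 11001, YYB#) ⊢ (q0, 1001, YB#) ⊢ (q1, 001, BXB#) ⊢ (q0, 001, YXXB#) ⊢ (q1, 01, BYXXB#) ⊢ (q0, 01, YXYXXB#) ⊢ (q1, 1, BYXYXXB#) ⊢ (q0, 1, YXYXYXXB#) ⊢ (q1, ε, BXXYXYXXB#) ⊢ (q0, ε, YXXXYXYXXB#)
All input consumed in state q0 with stack YXXXYXYXXB#.

YXXXYXYXXB#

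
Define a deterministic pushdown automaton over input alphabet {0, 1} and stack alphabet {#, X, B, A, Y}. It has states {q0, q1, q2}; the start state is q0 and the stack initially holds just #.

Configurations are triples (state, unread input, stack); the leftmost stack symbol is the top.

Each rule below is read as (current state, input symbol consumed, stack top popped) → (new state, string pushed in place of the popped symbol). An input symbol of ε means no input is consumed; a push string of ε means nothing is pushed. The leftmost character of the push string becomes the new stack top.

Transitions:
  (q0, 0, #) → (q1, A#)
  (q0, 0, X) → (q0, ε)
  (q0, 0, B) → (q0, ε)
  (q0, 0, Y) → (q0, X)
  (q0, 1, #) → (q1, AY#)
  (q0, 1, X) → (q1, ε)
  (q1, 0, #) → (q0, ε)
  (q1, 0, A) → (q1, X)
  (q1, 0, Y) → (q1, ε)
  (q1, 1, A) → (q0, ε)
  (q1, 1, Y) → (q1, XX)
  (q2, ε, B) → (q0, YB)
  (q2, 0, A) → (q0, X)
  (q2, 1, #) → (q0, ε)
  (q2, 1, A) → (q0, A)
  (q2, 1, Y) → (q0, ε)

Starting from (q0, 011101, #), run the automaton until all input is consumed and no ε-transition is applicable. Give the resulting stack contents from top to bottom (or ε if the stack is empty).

(q0, 011101, #)
  read 0, top #: go to q1, push A# → (q1, 11101, A#)
  read 1, top A: go to q0, push ε → (q0, 1101, #)
  read 1, top #: go to q1, push AY# → (q1, 101, AY#)
  read 1, top A: go to q0, push ε → (q0, 01, Y#)
  read 0, top Y: go to q0, push X → (q0, 1, X#)
  read 1, top X: go to q1, push ε → (q1, ε, #)
All input consumed in state q1 with stack #.

#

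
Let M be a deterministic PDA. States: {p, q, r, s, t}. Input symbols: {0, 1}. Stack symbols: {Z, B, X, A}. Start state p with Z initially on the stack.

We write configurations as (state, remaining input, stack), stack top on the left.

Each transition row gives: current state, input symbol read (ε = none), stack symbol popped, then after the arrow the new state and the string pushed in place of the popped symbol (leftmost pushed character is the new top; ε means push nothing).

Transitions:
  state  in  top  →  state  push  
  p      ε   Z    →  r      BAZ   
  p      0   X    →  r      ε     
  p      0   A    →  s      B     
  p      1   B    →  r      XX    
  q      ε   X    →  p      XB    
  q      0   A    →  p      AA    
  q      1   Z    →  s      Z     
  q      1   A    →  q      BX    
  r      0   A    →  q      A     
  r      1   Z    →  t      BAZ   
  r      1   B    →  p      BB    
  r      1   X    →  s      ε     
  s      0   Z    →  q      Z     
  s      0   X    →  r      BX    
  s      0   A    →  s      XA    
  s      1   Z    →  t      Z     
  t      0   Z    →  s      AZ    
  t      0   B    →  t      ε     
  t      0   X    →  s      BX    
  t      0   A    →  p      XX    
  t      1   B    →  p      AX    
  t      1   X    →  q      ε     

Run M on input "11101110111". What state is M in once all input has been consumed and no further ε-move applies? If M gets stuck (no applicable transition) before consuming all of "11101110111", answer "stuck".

(p, 11101110111, Z) ⊢ (r, 11101110111, BAZ) ⊢ (p, 1101110111, BBAZ) ⊢ (r, 101110111, XXBAZ) ⊢ (s, 01110111, XBAZ) ⊢ (r, 1110111, BXBAZ) ⊢ (p, 110111, BBXBAZ) ⊢ (r, 10111, XXBXBAZ) ⊢ (s, 0111, XBXBAZ) ⊢ (r, 111, BXBXBAZ) ⊢ (p, 11, BBXBXBAZ) ⊢ (r, 1, XXBXBXBAZ) ⊢ (s, ε, XBXBXBAZ)
All input consumed; M is in state s.

s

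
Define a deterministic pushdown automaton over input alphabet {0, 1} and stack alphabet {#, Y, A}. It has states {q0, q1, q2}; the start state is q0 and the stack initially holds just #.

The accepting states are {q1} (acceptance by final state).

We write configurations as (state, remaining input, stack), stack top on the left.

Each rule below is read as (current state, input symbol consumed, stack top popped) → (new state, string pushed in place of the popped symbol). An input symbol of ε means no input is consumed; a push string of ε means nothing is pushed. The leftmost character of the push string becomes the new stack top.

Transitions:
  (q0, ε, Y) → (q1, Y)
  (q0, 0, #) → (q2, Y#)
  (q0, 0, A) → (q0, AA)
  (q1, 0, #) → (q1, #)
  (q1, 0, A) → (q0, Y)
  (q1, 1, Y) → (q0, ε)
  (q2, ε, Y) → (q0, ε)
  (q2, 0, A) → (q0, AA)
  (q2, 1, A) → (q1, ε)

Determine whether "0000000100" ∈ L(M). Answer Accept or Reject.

(q0, 0000000100, #)
  read 0, top #: go to q2, push Y# → (q2, 000000100, Y#)
  ε-move, top Y: go to q0, push ε → (q0, 000000100, #)
  read 0, top #: go to q2, push Y# → (q2, 00000100, Y#)
  ε-move, top Y: go to q0, push ε → (q0, 00000100, #)
  read 0, top #: go to q2, push Y# → (q2, 0000100, Y#)
  ε-move, top Y: go to q0, push ε → (q0, 0000100, #)
  read 0, top #: go to q2, push Y# → (q2, 000100, Y#)
  ε-move, top Y: go to q0, push ε → (q0, 000100, #)
  read 0, top #: go to q2, push Y# → (q2, 00100, Y#)
  ε-move, top Y: go to q0, push ε → (q0, 00100, #)
  read 0, top #: go to q2, push Y# → (q2, 0100, Y#)
  ε-move, top Y: go to q0, push ε → (q0, 0100, #)
  read 0, top #: go to q2, push Y# → (q2, 100, Y#)
  ε-move, top Y: go to q0, push ε → (q0, 100, #)
No transition applies at (q0, 100, #); input not fully consumed.

Reject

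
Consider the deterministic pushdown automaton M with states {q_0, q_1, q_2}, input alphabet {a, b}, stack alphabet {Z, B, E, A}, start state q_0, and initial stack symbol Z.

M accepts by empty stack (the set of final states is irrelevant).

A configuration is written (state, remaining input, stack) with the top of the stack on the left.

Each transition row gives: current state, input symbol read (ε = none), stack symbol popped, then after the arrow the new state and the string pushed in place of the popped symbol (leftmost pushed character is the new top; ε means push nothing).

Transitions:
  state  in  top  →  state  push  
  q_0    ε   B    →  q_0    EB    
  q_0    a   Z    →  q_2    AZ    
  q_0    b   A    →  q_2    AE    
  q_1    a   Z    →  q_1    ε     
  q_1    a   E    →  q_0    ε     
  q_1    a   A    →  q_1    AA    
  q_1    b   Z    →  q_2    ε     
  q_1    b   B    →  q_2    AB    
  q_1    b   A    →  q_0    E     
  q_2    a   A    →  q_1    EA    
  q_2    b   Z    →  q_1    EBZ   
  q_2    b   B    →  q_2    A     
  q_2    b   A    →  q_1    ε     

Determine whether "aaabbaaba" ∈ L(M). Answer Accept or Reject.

(q_0, aaabbaaba, Z) ⊢ (q_2, aabbaaba, AZ) ⊢ (q_1, abbaaba, EAZ) ⊢ (q_0, bbaaba, AZ) ⊢ (q_2, baaba, AEZ) ⊢ (q_1, aaba, EZ) ⊢ (q_0, aba, Z) ⊢ (q_2, ba, AZ) ⊢ (q_1, a, Z) ⊢ (q_1, ε, ε)
All input consumed and the stack is empty.

Accept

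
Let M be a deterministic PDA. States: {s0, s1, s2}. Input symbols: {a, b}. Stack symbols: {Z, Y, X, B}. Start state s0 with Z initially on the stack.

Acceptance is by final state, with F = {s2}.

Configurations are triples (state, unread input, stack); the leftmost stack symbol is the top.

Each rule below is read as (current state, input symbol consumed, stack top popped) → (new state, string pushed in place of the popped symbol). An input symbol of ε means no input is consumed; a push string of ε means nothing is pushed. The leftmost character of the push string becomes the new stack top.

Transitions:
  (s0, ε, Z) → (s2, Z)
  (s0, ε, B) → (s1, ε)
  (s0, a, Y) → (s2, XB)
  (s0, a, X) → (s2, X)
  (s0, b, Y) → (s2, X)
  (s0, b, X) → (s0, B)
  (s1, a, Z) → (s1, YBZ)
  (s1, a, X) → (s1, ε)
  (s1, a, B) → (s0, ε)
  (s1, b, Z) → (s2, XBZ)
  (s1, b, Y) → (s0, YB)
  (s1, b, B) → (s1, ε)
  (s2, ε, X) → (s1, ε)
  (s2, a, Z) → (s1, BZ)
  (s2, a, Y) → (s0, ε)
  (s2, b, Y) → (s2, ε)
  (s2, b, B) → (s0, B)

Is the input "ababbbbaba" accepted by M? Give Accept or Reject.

(s0, ababbbbaba, Z) ⊢ (s2, ababbbbaba, Z) ⊢ (s1, babbbbaba, BZ) ⊢ (s1, abbbbaba, Z) ⊢ (s1, bbbbaba, YBZ) ⊢ (s0, bbbaba, YBBZ) ⊢ (s2, bbaba, XBBZ) ⊢ (s1, bbaba, BBZ) ⊢ (s1, baba, BZ) ⊢ (s1, aba, Z) ⊢ (s1, ba, YBZ) ⊢ (s0, a, YBBZ) ⊢ (s2, ε, XBBBZ)
All input consumed; state s2 ∈ F.

Accept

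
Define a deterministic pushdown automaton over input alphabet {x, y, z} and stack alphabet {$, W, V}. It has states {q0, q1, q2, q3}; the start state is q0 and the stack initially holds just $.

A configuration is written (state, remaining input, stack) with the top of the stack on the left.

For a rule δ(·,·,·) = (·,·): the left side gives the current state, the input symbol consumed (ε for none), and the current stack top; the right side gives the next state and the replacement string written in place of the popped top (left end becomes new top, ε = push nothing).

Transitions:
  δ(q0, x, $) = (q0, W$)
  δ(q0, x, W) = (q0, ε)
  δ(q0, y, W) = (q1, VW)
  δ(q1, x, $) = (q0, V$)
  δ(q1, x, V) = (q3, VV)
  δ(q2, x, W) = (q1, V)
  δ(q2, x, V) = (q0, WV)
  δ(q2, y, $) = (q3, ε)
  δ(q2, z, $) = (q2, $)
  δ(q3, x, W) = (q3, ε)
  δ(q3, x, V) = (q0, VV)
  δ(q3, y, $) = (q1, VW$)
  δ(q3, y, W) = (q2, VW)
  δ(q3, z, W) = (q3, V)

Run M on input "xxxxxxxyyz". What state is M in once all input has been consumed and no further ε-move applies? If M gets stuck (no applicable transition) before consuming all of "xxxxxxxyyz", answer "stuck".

(q0, xxxxxxxyyz, $)
  read x, top $: go to q0, push W$ → (q0, xxxxxxyyz, W$)
  read x, top W: go to q0, push ε → (q0, xxxxxyyz, $)
  read x, top $: go to q0, push W$ → (q0, xxxxyyz, W$)
  read x, top W: go to q0, push ε → (q0, xxxyyz, $)
  read x, top $: go to q0, push W$ → (q0, xxyyz, W$)
  read x, top W: go to q0, push ε → (q0, xyyz, $)
  read x, top $: go to q0, push W$ → (q0, yyz, W$)
  read y, top W: go to q1, push VW → (q1, yz, VW$)
No transition for (q1, y, top V); M blocks with input yz remaining.

stuck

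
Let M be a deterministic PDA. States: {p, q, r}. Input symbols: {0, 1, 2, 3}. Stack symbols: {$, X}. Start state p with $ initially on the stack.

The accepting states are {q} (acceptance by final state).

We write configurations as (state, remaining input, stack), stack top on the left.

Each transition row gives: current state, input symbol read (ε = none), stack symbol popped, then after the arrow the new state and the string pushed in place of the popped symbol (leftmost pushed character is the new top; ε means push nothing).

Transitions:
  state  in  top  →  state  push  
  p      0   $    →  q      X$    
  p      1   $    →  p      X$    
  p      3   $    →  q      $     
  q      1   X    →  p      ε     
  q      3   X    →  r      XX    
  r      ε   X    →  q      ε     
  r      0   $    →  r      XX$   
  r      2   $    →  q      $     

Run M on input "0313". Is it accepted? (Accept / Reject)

(p, 0313, $)
  read 0, top $: go to q, push X$ → (q, 313, X$)
  read 3, top X: go to r, push XX → (r, 13, XX$)
  ε-move, top X: go to q, push ε → (q, 13, X$)
  read 1, top X: go to p, push ε → (p, 3, $)
  read 3, top $: go to q, push $ → (q, ε, $)
All input consumed; state q ∈ F.

Accept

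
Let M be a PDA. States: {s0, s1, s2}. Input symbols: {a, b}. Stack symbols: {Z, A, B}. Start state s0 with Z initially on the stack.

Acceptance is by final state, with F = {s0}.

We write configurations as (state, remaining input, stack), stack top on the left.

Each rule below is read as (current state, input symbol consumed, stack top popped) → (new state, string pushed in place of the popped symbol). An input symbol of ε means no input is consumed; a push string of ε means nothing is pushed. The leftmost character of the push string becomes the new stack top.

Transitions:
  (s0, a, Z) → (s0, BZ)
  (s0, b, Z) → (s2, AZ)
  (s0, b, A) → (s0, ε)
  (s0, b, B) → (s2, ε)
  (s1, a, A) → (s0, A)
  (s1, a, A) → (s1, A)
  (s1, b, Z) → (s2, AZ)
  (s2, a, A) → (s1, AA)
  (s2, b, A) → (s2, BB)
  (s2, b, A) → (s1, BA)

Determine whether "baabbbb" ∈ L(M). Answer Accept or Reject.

No computation consumes all input and reaches a final state.

Reject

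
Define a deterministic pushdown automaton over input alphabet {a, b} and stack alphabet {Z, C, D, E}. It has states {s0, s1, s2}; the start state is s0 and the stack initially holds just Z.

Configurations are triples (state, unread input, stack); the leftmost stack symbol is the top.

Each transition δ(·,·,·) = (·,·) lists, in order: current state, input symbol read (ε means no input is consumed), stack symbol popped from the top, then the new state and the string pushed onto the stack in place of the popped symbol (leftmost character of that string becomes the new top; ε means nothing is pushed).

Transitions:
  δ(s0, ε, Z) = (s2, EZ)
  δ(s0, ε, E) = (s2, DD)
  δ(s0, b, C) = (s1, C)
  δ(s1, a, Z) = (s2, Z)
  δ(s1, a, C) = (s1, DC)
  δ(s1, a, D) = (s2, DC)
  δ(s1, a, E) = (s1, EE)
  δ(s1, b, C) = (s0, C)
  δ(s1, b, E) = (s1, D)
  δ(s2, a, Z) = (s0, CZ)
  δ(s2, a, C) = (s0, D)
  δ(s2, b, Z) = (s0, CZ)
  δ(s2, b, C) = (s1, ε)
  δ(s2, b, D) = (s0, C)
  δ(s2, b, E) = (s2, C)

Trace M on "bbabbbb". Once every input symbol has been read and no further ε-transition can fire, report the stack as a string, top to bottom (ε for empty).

CZ

(s0, bbabbbb, Z)
  ε-move, top Z: go to s2, push EZ → (s2, bbabbbb, EZ)
  read b, top E: go to s2, push C → (s2, babbbb, CZ)
  read b, top C: go to s1, push ε → (s1, abbbb, Z)
  read a, top Z: go to s2, push Z → (s2, bbbb, Z)
  read b, top Z: go to s0, push CZ → (s0, bbb, CZ)
  read b, top C: go to s1, push C → (s1, bb, CZ)
  read b, top C: go to s0, push C → (s0, b, CZ)
  read b, top C: go to s1, push C → (s1, ε, CZ)
All input consumed in state s1 with stack CZ.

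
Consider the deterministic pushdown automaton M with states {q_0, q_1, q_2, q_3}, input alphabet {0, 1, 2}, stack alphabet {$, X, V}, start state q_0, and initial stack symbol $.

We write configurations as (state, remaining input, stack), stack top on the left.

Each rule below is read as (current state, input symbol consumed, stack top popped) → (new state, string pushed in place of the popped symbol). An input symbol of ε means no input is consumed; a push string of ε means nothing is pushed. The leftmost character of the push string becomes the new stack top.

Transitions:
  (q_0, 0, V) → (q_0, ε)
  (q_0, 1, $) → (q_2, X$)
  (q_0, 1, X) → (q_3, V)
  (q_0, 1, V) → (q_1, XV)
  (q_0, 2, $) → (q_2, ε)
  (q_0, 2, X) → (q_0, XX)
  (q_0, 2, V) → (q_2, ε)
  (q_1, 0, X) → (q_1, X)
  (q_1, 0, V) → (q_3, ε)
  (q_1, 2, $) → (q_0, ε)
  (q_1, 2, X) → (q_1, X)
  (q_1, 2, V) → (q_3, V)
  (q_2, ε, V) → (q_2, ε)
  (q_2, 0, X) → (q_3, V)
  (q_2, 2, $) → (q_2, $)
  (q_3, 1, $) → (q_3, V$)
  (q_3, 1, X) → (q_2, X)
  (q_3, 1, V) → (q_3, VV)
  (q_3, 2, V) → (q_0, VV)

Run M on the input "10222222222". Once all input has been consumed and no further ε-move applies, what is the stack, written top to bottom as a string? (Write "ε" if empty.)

(q_0, 10222222222, $) ⊢ (q_2, 0222222222, X$) ⊢ (q_3, 222222222, V$) ⊢ (q_0, 22222222, VV$) ⊢ (q_2, 2222222, V$) ⊢ (q_2, 2222222, $) ⊢ (q_2, 222222, $) ⊢ (q_2, 22222, $) ⊢ (q_2, 2222, $) ⊢ (q_2, 222, $) ⊢ (q_2, 22, $) ⊢ (q_2, 2, $) ⊢ (q_2, ε, $)
All input consumed in state q_2 with stack $.

$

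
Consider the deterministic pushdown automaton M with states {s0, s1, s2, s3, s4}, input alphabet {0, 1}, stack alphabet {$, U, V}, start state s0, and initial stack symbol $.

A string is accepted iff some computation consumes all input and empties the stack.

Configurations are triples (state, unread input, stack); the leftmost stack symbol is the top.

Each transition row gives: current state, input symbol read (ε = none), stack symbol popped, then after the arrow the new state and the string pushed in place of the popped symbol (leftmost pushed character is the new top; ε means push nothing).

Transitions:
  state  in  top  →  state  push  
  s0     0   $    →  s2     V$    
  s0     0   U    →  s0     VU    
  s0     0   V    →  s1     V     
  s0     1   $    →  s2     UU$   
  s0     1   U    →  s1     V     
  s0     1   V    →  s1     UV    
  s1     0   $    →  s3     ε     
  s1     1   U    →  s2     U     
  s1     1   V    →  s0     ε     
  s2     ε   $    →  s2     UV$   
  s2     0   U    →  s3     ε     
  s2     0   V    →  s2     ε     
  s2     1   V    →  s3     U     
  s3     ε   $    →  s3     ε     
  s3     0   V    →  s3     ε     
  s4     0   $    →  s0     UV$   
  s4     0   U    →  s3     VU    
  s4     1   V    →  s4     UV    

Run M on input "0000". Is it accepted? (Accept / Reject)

(s0, 0000, $)
  read 0, top $: go to s2, push V$ → (s2, 000, V$)
  read 0, top V: go to s2, push ε → (s2, 00, $)
  ε-move, top $: go to s2, push UV$ → (s2, 00, UV$)
  read 0, top U: go to s3, push ε → (s3, 0, V$)
  read 0, top V: go to s3, push ε → (s3, ε, $)
  ε-move, top $: go to s3, push ε → (s3, ε, ε)
All input consumed and the stack is empty.

Accept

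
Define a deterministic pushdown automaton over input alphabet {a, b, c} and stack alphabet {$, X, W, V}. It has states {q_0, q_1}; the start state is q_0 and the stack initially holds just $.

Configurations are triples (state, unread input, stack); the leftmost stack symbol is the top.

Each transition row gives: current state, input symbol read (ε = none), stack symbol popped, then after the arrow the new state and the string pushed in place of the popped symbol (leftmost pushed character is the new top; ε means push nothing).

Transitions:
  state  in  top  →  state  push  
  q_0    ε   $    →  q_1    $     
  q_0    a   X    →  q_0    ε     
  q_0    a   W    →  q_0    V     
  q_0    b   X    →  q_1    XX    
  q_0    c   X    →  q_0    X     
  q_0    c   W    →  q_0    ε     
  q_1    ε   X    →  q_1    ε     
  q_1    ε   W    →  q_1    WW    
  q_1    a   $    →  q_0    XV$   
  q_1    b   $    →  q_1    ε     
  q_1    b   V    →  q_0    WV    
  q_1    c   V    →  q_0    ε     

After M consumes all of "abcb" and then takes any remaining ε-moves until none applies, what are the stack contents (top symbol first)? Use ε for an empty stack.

(q_0, abcb, $)
  ε-move, top $: go to q_1, push $ → (q_1, abcb, $)
  read a, top $: go to q_0, push XV$ → (q_0, bcb, XV$)
  read b, top X: go to q_1, push XX → (q_1, cb, XXV$)
  ε-move, top X: go to q_1, push ε → (q_1, cb, XV$)
  ε-move, top X: go to q_1, push ε → (q_1, cb, V$)
  read c, top V: go to q_0, push ε → (q_0, b, $)
  ε-move, top $: go to q_1, push $ → (q_1, b, $)
  read b, top $: go to q_1, push ε → (q_1, ε, ε)
All input consumed in state q_1 with stack ε.

ε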